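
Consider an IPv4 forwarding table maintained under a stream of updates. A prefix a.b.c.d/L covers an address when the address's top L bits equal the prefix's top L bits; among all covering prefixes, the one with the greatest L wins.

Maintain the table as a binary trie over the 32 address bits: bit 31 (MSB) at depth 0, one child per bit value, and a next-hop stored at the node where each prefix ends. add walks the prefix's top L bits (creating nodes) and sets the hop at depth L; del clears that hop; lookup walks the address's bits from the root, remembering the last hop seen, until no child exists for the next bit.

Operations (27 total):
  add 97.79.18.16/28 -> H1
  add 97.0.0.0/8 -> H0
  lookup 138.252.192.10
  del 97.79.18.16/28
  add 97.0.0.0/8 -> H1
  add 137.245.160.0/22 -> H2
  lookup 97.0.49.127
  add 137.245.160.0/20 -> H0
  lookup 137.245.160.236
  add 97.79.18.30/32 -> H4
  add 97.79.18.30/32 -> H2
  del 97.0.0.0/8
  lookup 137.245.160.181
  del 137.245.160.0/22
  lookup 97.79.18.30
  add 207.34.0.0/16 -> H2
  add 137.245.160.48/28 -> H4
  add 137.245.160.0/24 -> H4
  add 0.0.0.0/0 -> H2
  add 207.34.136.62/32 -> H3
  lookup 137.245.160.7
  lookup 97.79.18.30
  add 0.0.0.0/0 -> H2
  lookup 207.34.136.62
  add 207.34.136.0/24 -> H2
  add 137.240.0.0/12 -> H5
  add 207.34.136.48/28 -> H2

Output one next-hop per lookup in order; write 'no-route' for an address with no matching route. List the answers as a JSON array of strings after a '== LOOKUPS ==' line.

Process each operation:
  + 97.79.18.16/28 (H1) depth=28
  + 97.0.0.0/8 (H0) depth=8
  lookup 138.252.192.10: bits ε walk d0:- -> no-route
  del 97.79.18.16/28 (clear depth 28)
  + 97.0.0.0/8 (H1) depth=8
  + 137.245.160.0/22 (H2) depth=22
  lookup 97.0.49.127: bits 011000010 walk d0:-→d1:-→d2:-→d3:-→d4:-→d5:-→d6:-→d7:-→d8:H1→d9:- -> H1
  + 137.245.160.0/20 (H0) depth=20
  lookup 137.245.160.236: bits 1000100111110101101000 walk d0:-→d1:-→d2:-→d3:-→d4:-→d5:-→d6:-→d7:-→d8:-→d9:-→d10:-→d11:-→d12:-→d13:-→d14:-→d15:-→d16:-→d17:-→d18:-→d19:-→d20:H0→d21:-→d22:H2 -> H2
  + 97.79.18.30/32 (H4) depth=32
  + 97.79.18.30/32 (H2) depth=32
  del 97.0.0.0/8 (clear depth 8)
  lookup 137.245.160.181: bits 1000100111110101101000 walk d0:-→d1:-→d2:-→d3:-→d4:-→d5:-→d6:-→d7:-→d8:-→d9:-→d10:-→d11:-→d12:-→d13:-→d14:-→d15:-→d16:-→d17:-→d18:-→d19:-→d20:H0→d21:-→d22:H2 -> H2
  del 137.245.160.0/22 (clear depth 22)
  lookup 97.79.18.30: bits 01100001010011110001001000011110 walk d0:-→d1:-→d2:-→d3:-→d4:-→d5:-→d6:-→d7:-→d8:-→d9:-→d10:-→d11:-→d12:-→d13:-→d14:-→d15:-→d16:-→d17:-→d18:-→d19:-→d20:-→d21:-→d22:-→d23:-→d24:-→d25:-→d26:-→d27:-→d28:-→d29:-→d30:-→d31:-→d32:H2 -> H2
  + 207.34.0.0/16 (H2) depth=16
  + 137.245.160.48/28 (H4) depth=28
  + 137.245.160.0/24 (H4) depth=24
  + 0.0.0.0/0 (H2) depth=0
  + 207.34.136.62/32 (H3) depth=32
  lookup 137.245.160.7: bits 10001001111101011010000000 walk d0:H2→d1:-→d2:-→d3:-→d4:-→d5:-→d6:-→d7:-→d8:-→d9:-→d10:-→d11:-→d12:-→d13:-→d14:-→d15:-→d16:-→d17:-→d18:-→d19:-→d20:H0→d21:-→d22:-→d23:-→d24:H4→d25:-→d26:- -> H4
  lookup 97.79.18.30: bits 01100001010011110001001000011110 walk d0:H2→d1:-→d2:-→d3:-→d4:-→d5:-→d6:-→d7:-→d8:-→d9:-→d10:-→d11:-→d12:-→d13:-→d14:-→d15:-→d16:-→d17:-→d18:-→d19:-→d20:-→d21:-→d22:-→d23:-→d24:-→d25:-→d26:-→d27:-→d28:-→d29:-→d30:-→d31:-→d32:H2 -> H2
  + 0.0.0.0/0 (H2) depth=0
  lookup 207.34.136.62: bits 11001111001000101000100000111110 walk d0:H2→d1:-→d2:-→d3:-→d4:-→d5:-→d6:-→d7:-→d8:-→d9:-→d10:-→d11:-→d12:-→d13:-→d14:-→d15:-→d16:H2→d17:-→d18:-→d19:-→d20:-→d21:-→d22:-→d23:-→d24:-→d25:-→d26:-→d27:-→d28:-→d29:-→d30:-→d31:-→d32:H3 -> H3
  + 207.34.136.0/24 (H2) depth=24
  + 137.240.0.0/12 (H5) depth=12
  + 207.34.136.48/28 (H2) depth=28

== LOOKUPS ==
["no-route","H1","H2","H2","H2","H4","H2","H3"]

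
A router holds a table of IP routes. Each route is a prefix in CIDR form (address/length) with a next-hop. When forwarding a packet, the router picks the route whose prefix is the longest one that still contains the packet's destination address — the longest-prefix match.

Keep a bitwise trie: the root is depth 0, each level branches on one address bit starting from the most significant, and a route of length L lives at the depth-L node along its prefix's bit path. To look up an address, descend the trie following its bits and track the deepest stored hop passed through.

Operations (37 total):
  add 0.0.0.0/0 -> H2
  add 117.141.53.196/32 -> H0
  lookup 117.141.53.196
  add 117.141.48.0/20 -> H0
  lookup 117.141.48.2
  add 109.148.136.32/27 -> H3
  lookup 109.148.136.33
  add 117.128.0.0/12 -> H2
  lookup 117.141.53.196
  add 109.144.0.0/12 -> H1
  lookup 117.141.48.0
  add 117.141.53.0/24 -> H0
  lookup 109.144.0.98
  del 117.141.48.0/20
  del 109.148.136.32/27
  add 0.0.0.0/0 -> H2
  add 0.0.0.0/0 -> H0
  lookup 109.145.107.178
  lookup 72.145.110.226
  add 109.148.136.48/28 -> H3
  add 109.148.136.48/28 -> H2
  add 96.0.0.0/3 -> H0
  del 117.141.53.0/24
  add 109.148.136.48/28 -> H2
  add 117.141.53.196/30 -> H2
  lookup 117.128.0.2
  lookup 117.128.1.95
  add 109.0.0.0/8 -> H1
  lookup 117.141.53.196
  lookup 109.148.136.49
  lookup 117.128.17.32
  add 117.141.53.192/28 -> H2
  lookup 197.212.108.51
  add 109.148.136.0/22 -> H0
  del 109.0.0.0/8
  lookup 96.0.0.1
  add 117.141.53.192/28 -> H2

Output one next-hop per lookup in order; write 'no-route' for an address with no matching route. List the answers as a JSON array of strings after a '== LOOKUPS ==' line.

Trace:
  + 0.0.0.0/0 (H2) depth=0
  + 117.141.53.196/32 (H0) depth=32
  ? 117.141.53.196  path d0:H2→d1:-→d2:-→d3:-→d4:-→d5:-→d6:-→d7:-→d8:-→d9:-→d10:-→d11:-→d12:-→d13:-→d14:-→d15:-→d16:-→d17:-→d18:-→d19:-→d20:-→d21:-→d22:-→d23:-→d24:-→d25:-→d26:-→d27:-→d28:-→d29:-→d30:-→d31:-→d32:H0  best=H0
  + 117.141.48.0/20 (H0) depth=20
  ? 117.141.48.2  path d0:H2→d1:-→d2:-→d3:-→d4:-→d5:-→d6:-→d7:-→d8:-→d9:-→d10:-→d11:-→d12:-→d13:-→d14:-→d15:-→d16:-→d17:-→d18:-→d19:-→d20:H0→d21:-  best=H0
  + 109.148.136.32/27 (H3) depth=27
  ? 109.148.136.33  path d0:H2→d1:-→d2:-→d3:-→d4:-→d5:-→d6:-→d7:-→d8:-→d9:-→d10:-→d11:-→d12:-→d13:-→d14:-→d15:-→d16:-→d17:-→d18:-→d19:-→d20:-→d21:-→d22:-→d23:-→d24:-→d25:-→d26:-→d27:H3  best=H3
  + 117.128.0.0/12 (H2) depth=12
  ? 117.141.53.196  path d0:H2→d1:-→d2:-→d3:-→d4:-→d5:-→d6:-→d7:-→d8:-→d9:-→d10:-→d11:-→d12:H2→d13:-→d14:-→d15:-→d16:-→d17:-→d18:-→d19:-→d20:H0→d21:-→d22:-→d23:-→d24:-→d25:-→d26:-→d27:-→d28:-→d29:-→d30:-→d31:-→d32:H0  best=H0
  + 109.144.0.0/12 (H1) depth=12
  ? 117.141.48.0  path d0:H2→d1:-→d2:-→d3:-→d4:-→d5:-→d6:-→d7:-→d8:-→d9:-→d10:-→d11:-→d12:H2→d13:-→d14:-→d15:-→d16:-→d17:-→d18:-→d19:-→d20:H0→d21:-  best=H0
  + 117.141.53.0/24 (H0) depth=24
  ? 109.144.0.98  path d0:H2→d1:-→d2:-→d3:-→d4:-→d5:-→d6:-→d7:-→d8:-→d9:-→d10:-→d11:-→d12:H1→d13:-  best=H1
  del 117.141.48.0/20 (clear depth 20)
  del 109.148.136.32/27 (clear depth 27)
  + 0.0.0.0/0 (H2) depth=0
  + 0.0.0.0/0 (H0) depth=0
  ? 109.145.107.178  path d0:H0→d1:-→d2:-→d3:-→d4:-→d5:-→d6:-→d7:-→d8:-→d9:-→d10:-→d11:-→d12:H1→d13:-  best=H1
  ? 72.145.110.226  path d0:H0→d1:-→d2:-  best=H0
  + 109.148.136.48/28 (H3) depth=28
  + 109.148.136.48/28 (H2) depth=28
  + 96.0.0.0/3 (H0) depth=3
  del 117.141.53.0/24 (clear depth 24)
  + 109.148.136.48/28 (H2) depth=28
  + 117.141.53.196/30 (H2) depth=30
  ? 117.128.0.2  path d0:H0→d1:-→d2:-→d3:H0→d4:-→d5:-→d6:-→d7:-→d8:-→d9:-→d10:-→d11:-→d12:H2  best=H2
  ? 117.128.1.95  path d0:H0→d1:-→d2:-→d3:H0→d4:-→d5:-→d6:-→d7:-→d8:-→d9:-→d10:-→d11:-→d12:H2  best=H2
  + 109.0.0.0/8 (H1) depth=8
  ? 117.141.53.196  path d0:H0→d1:-→d2:-→d3:H0→d4:-→d5:-→d6:-→d7:-→d8:-→d9:-→d10:-→d11:-→d12:H2→d13:-→d14:-→d15:-→d16:-→d17:-→d18:-→d19:-→d20:-→d21:-→d22:-→d23:-→d24:-→d25:-→d26:-→d27:-→d28:-→d29:-→d30:H2→d31:-→d32:H0  best=H0
  ? 109.148.136.49  path d0:H0→d1:-→d2:-→d3:H0→d4:-→d5:-→d6:-→d7:-→d8:H1→d9:-→d10:-→d11:-→d12:H1→d13:-→d14:-→d15:-→d16:-→d17:-→d18:-→d19:-→d20:-→d21:-→d22:-→d23:-→d24:-→d25:-→d26:-→d27:-→d28:H2  best=H2
  ? 117.128.17.32  path d0:H0→d1:-→d2:-→d3:H0→d4:-→d5:-→d6:-→d7:-→d8:-→d9:-→d10:-→d11:-→d12:H2  best=H2
  + 117.141.53.192/28 (H2) depth=28
  ? 197.212.108.51  path d0:H0  best=H0
  + 109.148.136.0/22 (H0) depth=22
  del 109.0.0.0/8 (clear depth 8)
  ? 96.0.0.1  path d0:H0→d1:-→d2:-→d3:H0→d4:-  best=H0
  + 117.141.53.192/28 (H2) depth=28

== LOOKUPS ==
["H0","H0","H3","H0","H0","H1","H1","H0","H2","H2","H0","H2","H2","H0","H0"]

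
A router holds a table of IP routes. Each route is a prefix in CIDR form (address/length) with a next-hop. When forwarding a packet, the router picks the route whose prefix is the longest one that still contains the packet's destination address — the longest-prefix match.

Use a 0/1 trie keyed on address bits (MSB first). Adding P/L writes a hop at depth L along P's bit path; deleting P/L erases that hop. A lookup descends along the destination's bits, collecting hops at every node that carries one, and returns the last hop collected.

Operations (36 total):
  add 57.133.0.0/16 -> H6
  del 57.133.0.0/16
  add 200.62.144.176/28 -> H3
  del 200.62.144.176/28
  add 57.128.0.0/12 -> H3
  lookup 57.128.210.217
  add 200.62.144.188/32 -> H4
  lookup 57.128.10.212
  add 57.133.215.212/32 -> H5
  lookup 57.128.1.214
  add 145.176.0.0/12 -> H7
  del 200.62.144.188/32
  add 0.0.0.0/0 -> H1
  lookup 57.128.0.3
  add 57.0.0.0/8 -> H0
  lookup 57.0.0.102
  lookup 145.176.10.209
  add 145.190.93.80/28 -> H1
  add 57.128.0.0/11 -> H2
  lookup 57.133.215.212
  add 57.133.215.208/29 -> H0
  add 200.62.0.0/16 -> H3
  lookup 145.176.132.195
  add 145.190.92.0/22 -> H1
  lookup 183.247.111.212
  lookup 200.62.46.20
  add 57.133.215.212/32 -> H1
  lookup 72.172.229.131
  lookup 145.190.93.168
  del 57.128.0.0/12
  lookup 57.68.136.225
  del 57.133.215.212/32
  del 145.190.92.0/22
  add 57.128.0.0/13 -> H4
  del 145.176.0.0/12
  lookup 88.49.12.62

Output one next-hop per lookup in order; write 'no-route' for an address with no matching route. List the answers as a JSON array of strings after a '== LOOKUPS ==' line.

Process each operation:
  add 57.133.0.0/16 -> H6 at depth 16
  - 57.133.0.0/16 clear@16
  add 200.62.144.176/28 -> H3 at depth 28
  - 200.62.144.176/28 clear@28
  add 57.128.0.0/12 -> H3 at depth 12
  lookup 57.128.210.217: bits 0011100110000 walk d0:-→d1:-→d2:-→d3:-→d4:-→d5:-→d6:-→d7:-→d8:-→d9:-→d10:-→d11:-→d12:H3→d13:- -> H3
  add 200.62.144.188/32 -> H4 at depth 32
  lookup 57.128.10.212: bits 0011100110000 walk d0:-→d1:-→d2:-→d3:-→d4:-→d5:-→d6:-→d7:-→d8:-→d9:-→d10:-→d11:-→d12:H3→d13:- -> H3
  add 57.133.215.212/32 -> H5 at depth 32
  lookup 57.128.1.214: bits 0011100110000 walk d0:-→d1:-→d2:-→d3:-→d4:-→d5:-→d6:-→d7:-→d8:-→d9:-→d10:-→d11:-→d12:H3→d13:- -> H3
  add 145.176.0.0/12 -> H7 at depth 12
  - 200.62.144.188/32 clear@32
  add 0.0.0.0/0 -> H1 at depth 0
  lookup 57.128.0.3: bits 0011100110000 walk d0:H1→d1:-→d2:-→d3:-→d4:-→d5:-→d6:-→d7:-→d8:-→d9:-→d10:-→d11:-→d12:H3→d13:- -> H3
  add 57.0.0.0/8 -> H0 at depth 8
  lookup 57.0.0.102: bits 00111001 walk d0:H1→d1:-→d2:-→d3:-→d4:-→d5:-→d6:-→d7:-→d8:H0 -> H0
  lookup 145.176.10.209: bits 100100011011 walk d0:H1→d1:-→d2:-→d3:-→d4:-→d5:-→d6:-→d7:-→d8:-→d9:-→d10:-→d11:-→d12:H7 -> H7
  add 145.190.93.80/28 -> H1 at depth 28
  add 57.128.0.0/11 -> H2 at depth 11
  lookup 57.133.215.212: bits 00111001100001011101011111010100 walk d0:H1→d1:-→d2:-→d3:-→d4:-→d5:-→d6:-→d7:-→d8:H0→d9:-→d10:-→d11:H2→d12:H3→d13:-→d14:-→d15:-→d16:-→d17:-→d18:-→d19:-→d20:-→d21:-→d22:-→d23:-→d24:-→d25:-→d26:-→d27:-→d28:-→d29:-→d30:-→d31:-→d32:H5 -> H5
  add 57.133.215.208/29 -> H0 at depth 29
  add 200.62.0.0/16 -> H3 at depth 16
  lookup 145.176.132.195: bits 100100011011 walk d0:H1→d1:-→d2:-→d3:-→d4:-→d5:-→d6:-→d7:-→d8:-→d9:-→d10:-→d11:-→d12:H7 -> H7
  add 145.190.92.0/22 -> H1 at depth 22
  lookup 183.247.111.212: bits 10 walk d0:H1→d1:-→d2:- -> H1
  lookup 200.62.46.20: bits 1100100000111110 walk d0:H1→d1:-→d2:-→d3:-→d4:-→d5:-→d6:-→d7:-→d8:-→d9:-→d10:-→d11:-→d12:-→d13:-→d14:-→d15:-→d16:H3 -> H3
  add 57.133.215.212/32 -> H1 at depth 32
  lookup 72.172.229.131: bits 0 walk d0:H1→d1:- -> H1
  lookup 145.190.93.168: bits 100100011011111001011101 walk d0:H1→d1:-→d2:-→d3:-→d4:-→d5:-→d6:-→d7:-→d8:-→d9:-→d10:-→d11:-→d12:H7→d13:-→d14:-→d15:-→d16:-→d17:-→d18:-→d19:-→d20:-→d21:-→d22:H1→d23:-→d24:- -> H1
  - 57.128.0.0/12 clear@12
  lookup 57.68.136.225: bits 00111001 walk d0:H1→d1:-→d2:-→d3:-→d4:-→d5:-→d6:-→d7:-→d8:H0 -> H0
  - 57.133.215.212/32 clear@32
  - 145.190.92.0/22 clear@22
  add 57.128.0.0/13 -> H4 at depth 13
  - 145.176.0.0/12 clear@12
  lookup 88.49.12.62: bits 0 walk d0:H1→d1:- -> H1

== LOOKUPS ==
["H3","H3","H3","H3","H0","H7","H5","H7","H1","H3","H1","H1","H0","H1"]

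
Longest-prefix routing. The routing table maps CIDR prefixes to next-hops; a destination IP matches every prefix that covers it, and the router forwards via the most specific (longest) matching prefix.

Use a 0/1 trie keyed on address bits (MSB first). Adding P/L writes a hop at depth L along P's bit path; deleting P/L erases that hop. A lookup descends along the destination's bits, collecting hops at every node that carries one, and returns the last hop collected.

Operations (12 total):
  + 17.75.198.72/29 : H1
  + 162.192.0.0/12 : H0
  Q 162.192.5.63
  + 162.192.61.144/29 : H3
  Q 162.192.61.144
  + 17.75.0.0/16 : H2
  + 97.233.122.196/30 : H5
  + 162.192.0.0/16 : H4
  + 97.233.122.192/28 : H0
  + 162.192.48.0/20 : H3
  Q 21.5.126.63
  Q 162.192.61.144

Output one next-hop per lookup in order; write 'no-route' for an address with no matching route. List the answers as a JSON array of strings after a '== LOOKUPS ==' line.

Process each operation:
  + 17.75.198.72/29 (H1) depth=29
  + 162.192.0.0/12 (H0) depth=12
  Q 162.192.5.63: descend 101000101100 ; hops seen [H0] ; pick H0
  + 162.192.61.144/29 (H3) depth=29
  Q 162.192.61.144: descend 10100010110000000011110110010 ; hops seen [H0,H3] ; pick H3
  + 17.75.0.0/16 (H2) depth=16
  + 97.233.122.196/30 (H5) depth=30
  + 162.192.0.0/16 (H4) depth=16
  + 97.233.122.192/28 (H0) depth=28
  + 162.192.48.0/20 (H3) depth=20
  Q 21.5.126.63: descend 00010 ; hops seen [∅] ; pick no-route
  Q 162.192.61.144: descend 10100010110000000011110110010 ; hops seen [H0,H4,H3,H3] ; pick H3

== LOOKUPS ==
["H0","H3","no-route","H3"]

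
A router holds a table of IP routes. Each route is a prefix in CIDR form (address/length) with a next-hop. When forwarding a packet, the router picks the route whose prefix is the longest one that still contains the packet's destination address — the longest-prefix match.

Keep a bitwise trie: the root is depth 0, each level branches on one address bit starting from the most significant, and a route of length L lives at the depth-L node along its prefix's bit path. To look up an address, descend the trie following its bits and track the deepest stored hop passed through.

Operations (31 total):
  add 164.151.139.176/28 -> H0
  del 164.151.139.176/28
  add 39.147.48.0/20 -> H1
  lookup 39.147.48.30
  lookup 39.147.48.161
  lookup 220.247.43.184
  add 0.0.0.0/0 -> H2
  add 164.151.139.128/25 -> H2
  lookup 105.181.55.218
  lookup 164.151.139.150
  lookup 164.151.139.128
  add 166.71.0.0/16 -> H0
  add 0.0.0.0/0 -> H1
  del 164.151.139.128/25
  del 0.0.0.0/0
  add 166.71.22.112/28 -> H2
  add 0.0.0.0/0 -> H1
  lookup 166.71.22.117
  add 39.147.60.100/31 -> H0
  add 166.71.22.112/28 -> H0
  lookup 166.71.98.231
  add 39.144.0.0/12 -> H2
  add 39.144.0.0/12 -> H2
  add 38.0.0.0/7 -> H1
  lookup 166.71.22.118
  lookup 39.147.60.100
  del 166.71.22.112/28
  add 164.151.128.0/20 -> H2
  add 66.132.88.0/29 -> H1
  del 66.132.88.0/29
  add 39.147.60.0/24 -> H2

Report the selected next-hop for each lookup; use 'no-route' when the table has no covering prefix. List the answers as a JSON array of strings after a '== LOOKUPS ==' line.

Process each operation:
  add 164.151.139.176/28 -> H0 at depth 28
  - 164.151.139.176/28 clear@28
  add 39.147.48.0/20 -> H1 at depth 20
  lookup 39.147.48.30: bits 00100111100100110011 walk d0:-→d1:-→d2:-→d3:-→d4:-→d5:-→d6:-→d7:-→d8:-→d9:-→d10:-→d11:-→d12:-→d13:-→d14:-→d15:-→d16:-→d17:-→d18:-→d19:-→d20:H1 -> H1
  lookup 39.147.48.161: bits 00100111100100110011 walk d0:-→d1:-→d2:-→d3:-→d4:-→d5:-→d6:-→d7:-→d8:-→d9:-→d10:-→d11:-→d12:-→d13:-→d14:-→d15:-→d16:-→d17:-→d18:-→d19:-→d20:H1 -> H1
  lookup 220.247.43.184: bits 1 walk d0:-→d1:- -> no-route
  add 0.0.0.0/0 -> H2 at depth 0
  add 164.151.139.128/25 -> H2 at depth 25
  lookup 105.181.55.218: bits 0 walk d0:H2→d1:- -> H2
  lookup 164.151.139.150: bits 10100100100101111000101110 walk d0:H2→d1:-→d2:-→d3:-→d4:-→d5:-→d6:-→d7:-→d8:-→d9:-→d10:-→d11:-→d12:-→d13:-→d14:-→d15:-→d16:-→d17:-→d18:-→d19:-→d20:-→d21:-→d22:-→d23:-→d24:-→d25:H2→d26:- -> H2
  lookup 164.151.139.128: bits 10100100100101111000101110 walk d0:H2→d1:-→d2:-→d3:-→d4:-→d5:-→d6:-→d7:-→d8:-→d9:-→d10:-→d11:-→d12:-→d13:-→d14:-→d15:-→d16:-→d17:-→d18:-→d19:-→d20:-→d21:-→d22:-→d23:-→d24:-→d25:H2→d26:- -> H2
  add 166.71.0.0/16 -> H0 at depth 16
  add 0.0.0.0/0 -> H1 at depth 0
  - 164.151.139.128/25 clear@25
  - 0.0.0.0/0 clear@0
  add 166.71.22.112/28 -> H2 at depth 28
  add 0.0.0.0/0 -> H1 at depth 0
  lookup 166.71.22.117: bits 1010011001000111000101100111 walk d0:H1→d1:-→d2:-→d3:-→d4:-→d5:-→d6:-→d7:-→d8:-→d9:-→d10:-→d11:-→d12:-→d13:-→d14:-→d15:-→d16:H0→d17:-→d18:-→d19:-→d20:-→d21:-→d22:-→d23:-→d24:-→d25:-→d26:-→d27:-→d28:H2 -> H2
  add 39.147.60.100/31 -> H0 at depth 31
  add 166.71.22.112/28 -> H0 at depth 28
  lookup 166.71.98.231: bits 10100110010001110 walk d0:H1→d1:-→d2:-→d3:-→d4:-→d5:-→d6:-→d7:-→d8:-→d9:-→d10:-→d11:-→d12:-→d13:-→d14:-→d15:-→d16:H0→d17:- -> H0
  add 39.144.0.0/12 -> H2 at depth 12
  add 39.144.0.0/12 -> H2 at depth 12
  add 38.0.0.0/7 -> H1 at depth 7
  lookup 166.71.22.118: bits 1010011001000111000101100111 walk d0:H1→d1:-→d2:-→d3:-→d4:-→d5:-→d6:-→d7:-→d8:-→d9:-→d10:-→d11:-→d12:-→d13:-→d14:-→d15:-→d16:H0→d17:-→d18:-→d19:-→d20:-→d21:-→d22:-→d23:-→d24:-→d25:-→d26:-→d27:-→d28:H0 -> H0
  lookup 39.147.60.100: bits 0010011110010011001111000110010 walk d0:H1→d1:-→d2:-→d3:-→d4:-→d5:-→d6:-→d7:H1→d8:-→d9:-→d10:-→d11:-→d12:H2→d13:-→d14:-→d15:-→d16:-→d17:-→d18:-→d19:-→d20:H1→d21:-→d22:-→d23:-→d24:-→d25:-→d26:-→d27:-→d28:-→d29:-→d30:-→d31:H0 -> H0
  - 166.71.22.112/28 clear@28
  add 164.151.128.0/20 -> H2 at depth 20
  add 66.132.88.0/29 -> H1 at depth 29
  - 66.132.88.0/29 clear@29
  add 39.147.60.0/24 -> H2 at depth 24

== LOOKUPS ==
["H1","H1","no-route","H2","H2","H2","H2","H0","H0","H0"]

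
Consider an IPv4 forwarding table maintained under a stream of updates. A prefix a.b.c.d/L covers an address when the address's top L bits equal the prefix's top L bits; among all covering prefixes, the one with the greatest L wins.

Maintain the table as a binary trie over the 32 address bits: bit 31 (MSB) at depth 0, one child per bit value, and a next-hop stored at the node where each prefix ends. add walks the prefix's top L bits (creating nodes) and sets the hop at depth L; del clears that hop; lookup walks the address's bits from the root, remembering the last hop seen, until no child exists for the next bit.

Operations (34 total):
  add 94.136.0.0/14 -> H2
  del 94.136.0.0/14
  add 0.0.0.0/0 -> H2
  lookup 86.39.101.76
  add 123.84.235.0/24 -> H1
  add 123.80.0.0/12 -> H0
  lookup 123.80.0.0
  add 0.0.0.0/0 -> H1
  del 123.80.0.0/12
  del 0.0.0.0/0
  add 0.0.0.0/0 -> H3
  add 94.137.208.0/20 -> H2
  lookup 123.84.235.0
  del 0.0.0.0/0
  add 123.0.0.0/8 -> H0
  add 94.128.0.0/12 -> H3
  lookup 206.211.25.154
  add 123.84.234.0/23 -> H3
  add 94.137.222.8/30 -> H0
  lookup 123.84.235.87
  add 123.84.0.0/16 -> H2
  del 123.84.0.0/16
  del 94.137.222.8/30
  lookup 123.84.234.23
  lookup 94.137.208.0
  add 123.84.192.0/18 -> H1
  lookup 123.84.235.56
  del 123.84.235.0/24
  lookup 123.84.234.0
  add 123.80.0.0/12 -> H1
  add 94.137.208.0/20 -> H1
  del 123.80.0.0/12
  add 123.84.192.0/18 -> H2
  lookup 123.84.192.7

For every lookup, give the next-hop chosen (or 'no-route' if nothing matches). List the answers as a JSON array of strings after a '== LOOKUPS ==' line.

Process each operation:
  + 94.136.0.0/14 (H2) depth=14
  - 94.136.0.0/14 clear@14
  + 0.0.0.0/0 (H2) depth=0
  lookup 86.39.101.76: bits 0101 walk d0:H2→d1:-→d2:-→d3:-→d4:- -> H2
  + 123.84.235.0/24 (H1) depth=24
  + 123.80.0.0/12 (H0) depth=12
  lookup 123.80.0.0: bits 0111101101010 walk d0:H2→d1:-→d2:-→d3:-→d4:-→d5:-→d6:-→d7:-→d8:-→d9:-→d10:-→d11:-→d12:H0→d13:- -> H0
  + 0.0.0.0/0 (H1) depth=0
  - 123.80.0.0/12 clear@12
  - 0.0.0.0/0 clear@0
  + 0.0.0.0/0 (H3) depth=0
  + 94.137.208.0/20 (H2) depth=20
  lookup 123.84.235.0: bits 011110110101010011101011 walk d0:H3→d1:-→d2:-→d3:-→d4:-→d5:-→d6:-→d7:-→d8:-→d9:-→d10:-→d11:-→d12:-→d13:-→d14:-→d15:-→d16:-→d17:-→d18:-→d19:-→d20:-→d21:-→d22:-→d23:-→d24:H1 -> H1
  - 0.0.0.0/0 clear@0
  + 123.0.0.0/8 (H0) depth=8
  + 94.128.0.0/12 (H3) depth=12
  lookup 206.211.25.154: bits ε walk d0:- -> no-route
  + 123.84.234.0/23 (H3) depth=23
  + 94.137.222.8/30 (H0) depth=30
  lookup 123.84.235.87: bits 011110110101010011101011 walk d0:-→d1:-→d2:-→d3:-→d4:-→d5:-→d6:-→d7:-→d8:H0→d9:-→d10:-→d11:-→d12:-→d13:-→d14:-→d15:-→d16:-→d17:-→d18:-→d19:-→d20:-→d21:-→d22:-→d23:H3→d24:H1 -> H1
  + 123.84.0.0/16 (H2) depth=16
  - 123.84.0.0/16 clear@16
  - 94.137.222.8/30 clear@30
  lookup 123.84.234.23: bits 01111011010101001110101 walk d0:-→d1:-→d2:-→d3:-→d4:-→d5:-→d6:-→d7:-→d8:H0→d9:-→d10:-→d11:-→d12:-→d13:-→d14:-→d15:-→d16:-→d17:-→d18:-→d19:-→d20:-→d21:-→d22:-→d23:H3 -> H3
  lookup 94.137.208.0: bits 01011110100010011101 walk d0:-→d1:-→d2:-→d3:-→d4:-→d5:-→d6:-→d7:-→d8:-→d9:-→d10:-→d11:-→d12:H3→d13:-→d14:-→d15:-→d16:-→d17:-→d18:-→d19:-→d20:H2 -> H2
  + 123.84.192.0/18 (H1) depth=18
  lookup 123.84.235.56: bits 011110110101010011101011 walk d0:-→d1:-→d2:-→d3:-→d4:-→d5:-→d6:-→d7:-→d8:H0→d9:-→d10:-→d11:-→d12:-→d13:-→d14:-→d15:-→d16:-→d17:-→d18:H1→d19:-→d20:-→d21:-→d22:-→d23:H3→d24:H1 -> H1
  - 123.84.235.0/24 clear@24
  lookup 123.84.234.0: bits 01111011010101001110101 walk d0:-→d1:-→d2:-→d3:-→d4:-→d5:-→d6:-→d7:-→d8:H0→d9:-→d10:-→d11:-→d12:-→d13:-→d14:-→d15:-→d16:-→d17:-→d18:H1→d19:-→d20:-→d21:-→d22:-→d23:H3 -> H3
  + 123.80.0.0/12 (H1) depth=12
  + 94.137.208.0/20 (H1) depth=20
  - 123.80.0.0/12 clear@12
  + 123.84.192.0/18 (H2) depth=18
  lookup 123.84.192.7: bits 011110110101010011 walk d0:-→d1:-→d2:-→d3:-→d4:-→d5:-→d6:-→d7:-→d8:H0→d9:-→d10:-→d11:-→d12:-→d13:-→d14:-→d15:-→d16:-→d17:-→d18:H2 -> H2

== LOOKUPS ==
["H2","H0","H1","no-route","H1","H3","H2","H1","H3","H2"]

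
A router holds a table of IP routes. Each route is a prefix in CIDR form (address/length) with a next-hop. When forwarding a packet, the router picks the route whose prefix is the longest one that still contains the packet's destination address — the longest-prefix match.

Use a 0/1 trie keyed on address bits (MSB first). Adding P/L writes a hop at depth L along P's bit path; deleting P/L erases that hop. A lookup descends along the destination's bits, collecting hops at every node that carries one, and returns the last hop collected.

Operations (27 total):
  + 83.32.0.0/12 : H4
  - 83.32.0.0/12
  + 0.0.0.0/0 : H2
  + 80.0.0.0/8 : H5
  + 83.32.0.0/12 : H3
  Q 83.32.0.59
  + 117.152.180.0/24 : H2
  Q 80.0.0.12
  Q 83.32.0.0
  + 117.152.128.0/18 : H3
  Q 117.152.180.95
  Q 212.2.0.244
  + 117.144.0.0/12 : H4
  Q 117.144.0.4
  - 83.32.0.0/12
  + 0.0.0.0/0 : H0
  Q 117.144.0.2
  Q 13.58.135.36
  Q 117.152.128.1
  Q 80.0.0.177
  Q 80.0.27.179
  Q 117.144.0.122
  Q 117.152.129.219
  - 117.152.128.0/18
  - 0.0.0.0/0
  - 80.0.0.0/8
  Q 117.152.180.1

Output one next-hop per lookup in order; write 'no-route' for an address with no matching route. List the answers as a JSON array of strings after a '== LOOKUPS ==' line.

Apply in order:
  add 83.32.0.0/12 -> H4 at depth 12
  del 83.32.0.0/12 (clear depth 12)
  add 0.0.0.0/0 -> H2 at depth 0
  add 80.0.0.0/8 -> H5 at depth 8
  add 83.32.0.0/12 -> H3 at depth 12
  ? 83.32.0.59  path d0:H2→d1:-→d2:-→d3:-→d4:-→d5:-→d6:-→d7:-→d8:-→d9:-→d10:-→d11:-→d12:H3  best=H3
  add 117.152.180.0/24 -> H2 at depth 24
  ? 80.0.0.12  path d0:H2→d1:-→d2:-→d3:-→d4:-→d5:-→d6:-→d7:-→d8:H5  best=H5
  ? 83.32.0.0  path d0:H2→d1:-→d2:-→d3:-→d4:-→d5:-→d6:-→d7:-→d8:-→d9:-→d10:-→d11:-→d12:H3  best=H3
  add 117.152.128.0/18 -> H3 at depth 18
  ? 117.152.180.95  path d0:H2→d1:-→d2:-→d3:-→d4:-→d5:-→d6:-→d7:-→d8:-→d9:-→d10:-→d11:-→d12:-→d13:-→d14:-→d15:-→d16:-→d17:-→d18:H3→d19:-→d20:-→d21:-→d22:-→d23:-→d24:H2  best=H2
  ? 212.2.0.244  path d0:H2  best=H2
  add 117.144.0.0/12 -> H4 at depth 12
  ? 117.144.0.4  path d0:H2→d1:-→d2:-→d3:-→d4:-→d5:-→d6:-→d7:-→d8:-→d9:-→d10:-→d11:-→d12:H4  best=H4
  del 83.32.0.0/12 (clear depth 12)
  add 0.0.0.0/0 -> H0 at depth 0
  ? 117.144.0.2  path d0:H0→d1:-→d2:-→d3:-→d4:-→d5:-→d6:-→d7:-→d8:-→d9:-→d10:-→d11:-→d12:H4  best=H4
  ? 13.58.135.36  path d0:H0→d1:-  best=H0
  ? 117.152.128.1  path d0:H0→d1:-→d2:-→d3:-→d4:-→d5:-→d6:-→d7:-→d8:-→d9:-→d10:-→d11:-→d12:H4→d13:-→d14:-→d15:-→d16:-→d17:-→d18:H3  best=H3
  ? 80.0.0.177  path d0:H0→d1:-→d2:-→d3:-→d4:-→d5:-→d6:-→d7:-→d8:H5  best=H5
  ? 80.0.27.179  path d0:H0→d1:-→d2:-→d3:-→d4:-→d5:-→d6:-→d7:-→d8:H5  best=H5
  ? 117.144.0.122  path d0:H0→d1:-→d2:-→d3:-→d4:-→d5:-→d6:-→d7:-→d8:-→d9:-→d10:-→d11:-→d12:H4  best=H4
  ? 117.152.129.219  path d0:H0→d1:-→d2:-→d3:-→d4:-→d5:-→d6:-→d7:-→d8:-→d9:-→d10:-→d11:-→d12:H4→d13:-→d14:-→d15:-→d16:-→d17:-→d18:H3  best=H3
  del 117.152.128.0/18 (clear depth 18)
  del 0.0.0.0/0 (clear depth 0)
  del 80.0.0.0/8 (clear depth 8)
  ? 117.152.180.1  path d0:-→d1:-→d2:-→d3:-→d4:-→d5:-→d6:-→d7:-→d8:-→d9:-→d10:-→d11:-→d12:H4→d13:-→d14:-→d15:-→d16:-→d17:-→d18:-→d19:-→d20:-→d21:-→d22:-→d23:-→d24:H2  best=H2

== LOOKUPS ==
["H3","H5","H3","H2","H2","H4","H4","H0","H3","H5","H5","H4","H3","H2"]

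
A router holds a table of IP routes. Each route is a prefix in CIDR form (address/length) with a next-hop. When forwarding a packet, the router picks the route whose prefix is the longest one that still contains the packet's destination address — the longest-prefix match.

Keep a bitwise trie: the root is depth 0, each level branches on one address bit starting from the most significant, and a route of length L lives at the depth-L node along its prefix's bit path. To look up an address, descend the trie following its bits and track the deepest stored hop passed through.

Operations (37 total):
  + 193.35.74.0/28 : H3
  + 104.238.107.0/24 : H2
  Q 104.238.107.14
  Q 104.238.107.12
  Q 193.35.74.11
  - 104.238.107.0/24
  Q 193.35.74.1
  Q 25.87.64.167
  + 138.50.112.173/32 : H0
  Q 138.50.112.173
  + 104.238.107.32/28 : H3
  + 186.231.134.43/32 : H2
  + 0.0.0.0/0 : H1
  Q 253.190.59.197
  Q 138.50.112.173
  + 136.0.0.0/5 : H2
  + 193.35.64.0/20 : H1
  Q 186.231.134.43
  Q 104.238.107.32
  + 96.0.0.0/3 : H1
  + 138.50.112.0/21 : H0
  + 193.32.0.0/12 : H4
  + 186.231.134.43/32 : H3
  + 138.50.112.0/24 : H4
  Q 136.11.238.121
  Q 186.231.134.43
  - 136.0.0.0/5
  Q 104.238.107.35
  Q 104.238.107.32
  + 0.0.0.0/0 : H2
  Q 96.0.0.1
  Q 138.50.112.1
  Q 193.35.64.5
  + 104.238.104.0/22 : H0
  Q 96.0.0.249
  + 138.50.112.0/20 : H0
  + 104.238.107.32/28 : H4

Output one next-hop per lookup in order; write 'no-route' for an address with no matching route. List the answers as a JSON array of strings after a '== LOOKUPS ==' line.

Apply in order:
  add 193.35.74.0/28 -> H3 at depth 28
  add 104.238.107.0/24 -> H2 at depth 24
  lookup 104.238.107.14: bits 011010001110111001101011 walk d0:-→d1:-→d2:-→d3:-→d4:-→d5:-→d6:-→d7:-→d8:-→d9:-→d10:-→d11:-→d12:-→d13:-→d14:-→d15:-→d16:-→d17:-→d18:-→d19:-→d20:-→d21:-→d22:-→d23:-→d24:H2 -> H2
  lookup 104.238.107.12: bits 011010001110111001101011 walk d0:-→d1:-→d2:-→d3:-→d4:-→d5:-→d6:-→d7:-→d8:-→d9:-→d10:-→d11:-→d12:-→d13:-→d14:-→d15:-→d16:-→d17:-→d18:-→d19:-→d20:-→d21:-→d22:-→d23:-→d24:H2 -> H2
  lookup 193.35.74.11: bits 1100000100100011010010100000 walk d0:-→d1:-→d2:-→d3:-→d4:-→d5:-→d6:-→d7:-→d8:-→d9:-→d10:-→d11:-→d12:-→d13:-→d14:-→d15:-→d16:-→d17:-→d18:-→d19:-→d20:-→d21:-→d22:-→d23:-→d24:-→d25:-→d26:-→d27:-→d28:H3 -> H3
  del 104.238.107.0/24 (clear depth 24)
  lookup 193.35.74.1: bits 1100000100100011010010100000 walk d0:-→d1:-→d2:-→d3:-→d4:-→d5:-→d6:-→d7:-→d8:-→d9:-→d10:-→d11:-→d12:-→d13:-→d14:-→d15:-→d16:-→d17:-→d18:-→d19:-→d20:-→d21:-→d22:-→d23:-→d24:-→d25:-→d26:-→d27:-→d28:H3 -> H3
  lookup 25.87.64.167: bits 0 walk d0:-→d1:- -> no-route
  add 138.50.112.173/32 -> H0 at depth 32
  lookup 138.50.112.173: bits 10001010001100100111000010101101 walk d0:-→d1:-→d2:-→d3:-→d4:-→d5:-→d6:-→d7:-→d8:-→d9:-→d10:-→d11:-→d12:-→d13:-→d14:-→d15:-→d16:-→d17:-→d18:-→d19:-→d20:-→d21:-→d22:-→d23:-→d24:-→d25:-→d26:-→d27:-→d28:-→d29:-→d30:-→d31:-→d32:H0 -> H0
  add 104.238.107.32/28 -> H3 at depth 28
  add 186.231.134.43/32 -> H2 at depth 32
  add 0.0.0.0/0 -> H1 at depth 0
  lookup 253.190.59.197: bits 11 walk d0:H1→d1:-→d2:- -> H1
  lookup 138.50.112.173: bits 10001010001100100111000010101101 walk d0:H1→d1:-→d2:-→d3:-→d4:-→d5:-→d6:-→d7:-→d8:-→d9:-→d10:-→d11:-→d12:-→d13:-→d14:-→d15:-→d16:-→d17:-→d18:-→d19:-→d20:-→d21:-→d22:-→d23:-→d24:-→d25:-→d26:-→d27:-→d28:-→d29:-→d30:-→d31:-→d32:H0 -> H0
  add 136.0.0.0/5 -> H2 at depth 5
  add 193.35.64.0/20 -> H1 at depth 20
  lookup 186.231.134.43: bits 10111010111001111000011000101011 walk d0:H1→d1:-→d2:-→d3:-→d4:-→d5:-→d6:-→d7:-→d8:-→d9:-→d10:-→d11:-→d12:-→d13:-→d14:-→d15:-→d16:-→d17:-→d18:-→d19:-→d20:-→d21:-→d22:-→d23:-→d24:-→d25:-→d26:-→d27:-→d28:-→d29:-→d30:-→d31:-→d32:H2 -> H2
  lookup 104.238.107.32: bits 0110100011101110011010110010 walk d0:H1→d1:-→d2:-→d3:-→d4:-→d5:-→d6:-→d7:-→d8:-→d9:-→d10:-→d11:-→d12:-→d13:-→d14:-→d15:-→d16:-→d17:-→d18:-→d19:-→d20:-→d21:-→d22:-→d23:-→d24:-→d25:-→d26:-→d27:-→d28:H3 -> H3
  add 96.0.0.0/3 -> H1 at depth 3
  add 138.50.112.0/21 -> H0 at depth 21
  add 193.32.0.0/12 -> H4 at depth 12
  add 186.231.134.43/32 -> H3 at depth 32
  add 138.50.112.0/24 -> H4 at depth 24
  lookup 136.11.238.121: bits 100010 walk d0:H1→d1:-→d2:-→d3:-→d4:-→d5:H2→d6:- -> H2
  lookup 186.231.134.43: bits 10111010111001111000011000101011 walk d0:H1→d1:-→d2:-→d3:-→d4:-→d5:-→d6:-→d7:-→d8:-→d9:-→d10:-→d11:-→d12:-→d13:-→d14:-→d15:-→d16:-→d17:-→d18:-→d19:-→d20:-→d21:-→d22:-→d23:-→d24:-→d25:-→d26:-→d27:-→d28:-→d29:-→d30:-→d31:-→d32:H3 -> H3
  del 136.0.0.0/5 (clear depth 5)
  lookup 104.238.107.35: bits 0110100011101110011010110010 walk d0:H1→d1:-→d2:-→d3:H1→d4:-→d5:-→d6:-→d7:-→d8:-→d9:-→d10:-→d11:-→d12:-→d13:-→d14:-→d15:-→d16:-→d17:-→d18:-→d19:-→d20:-→d21:-→d22:-→d23:-→d24:-→d25:-→d26:-→d27:-→d28:H3 -> H3
  lookup 104.238.107.32: bits 0110100011101110011010110010 walk d0:H1→d1:-→d2:-→d3:H1→d4:-→d5:-→d6:-→d7:-→d8:-→d9:-→d10:-→d11:-→d12:-→d13:-→d14:-→d15:-→d16:-→d17:-→d18:-→d19:-→d20:-→d21:-→d22:-→d23:-→d24:-→d25:-→d26:-→d27:-→d28:H3 -> H3
  add 0.0.0.0/0 -> H2 at depth 0
  lookup 96.0.0.1: bits 0110 walk d0:H2→d1:-→d2:-→d3:H1→d4:- -> H1
  lookup 138.50.112.1: bits 100010100011001001110000 walk d0:H2→d1:-→d2:-→d3:-→d4:-→d5:-→d6:-→d7:-→d8:-→d9:-→d10:-→d11:-→d12:-→d13:-→d14:-→d15:-→d16:-→d17:-→d18:-→d19:-→d20:-→d21:H0→d22:-→d23:-→d24:H4 -> H4
  lookup 193.35.64.5: bits 11000001001000110100 walk d0:H2→d1:-→d2:-→d3:-→d4:-→d5:-→d6:-→d7:-→d8:-→d9:-→d10:-→d11:-→d12:H4→d13:-→d14:-→d15:-→d16:-→d17:-→d18:-→d19:-→d20:H1 -> H1
  add 104.238.104.0/22 -> H0 at depth 22
  lookup 96.0.0.249: bits 0110 walk d0:H2→d1:-→d2:-→d3:H1→d4:- -> H1
  add 138.50.112.0/20 -> H0 at depth 20
  add 104.238.107.32/28 -> H4 at depth 28

== LOOKUPS ==
["H2","H2","H3","H3","no-route","H0","H1","H0","H2","H3","H2","H3","H3","H3","H1","H4","H1","H1"]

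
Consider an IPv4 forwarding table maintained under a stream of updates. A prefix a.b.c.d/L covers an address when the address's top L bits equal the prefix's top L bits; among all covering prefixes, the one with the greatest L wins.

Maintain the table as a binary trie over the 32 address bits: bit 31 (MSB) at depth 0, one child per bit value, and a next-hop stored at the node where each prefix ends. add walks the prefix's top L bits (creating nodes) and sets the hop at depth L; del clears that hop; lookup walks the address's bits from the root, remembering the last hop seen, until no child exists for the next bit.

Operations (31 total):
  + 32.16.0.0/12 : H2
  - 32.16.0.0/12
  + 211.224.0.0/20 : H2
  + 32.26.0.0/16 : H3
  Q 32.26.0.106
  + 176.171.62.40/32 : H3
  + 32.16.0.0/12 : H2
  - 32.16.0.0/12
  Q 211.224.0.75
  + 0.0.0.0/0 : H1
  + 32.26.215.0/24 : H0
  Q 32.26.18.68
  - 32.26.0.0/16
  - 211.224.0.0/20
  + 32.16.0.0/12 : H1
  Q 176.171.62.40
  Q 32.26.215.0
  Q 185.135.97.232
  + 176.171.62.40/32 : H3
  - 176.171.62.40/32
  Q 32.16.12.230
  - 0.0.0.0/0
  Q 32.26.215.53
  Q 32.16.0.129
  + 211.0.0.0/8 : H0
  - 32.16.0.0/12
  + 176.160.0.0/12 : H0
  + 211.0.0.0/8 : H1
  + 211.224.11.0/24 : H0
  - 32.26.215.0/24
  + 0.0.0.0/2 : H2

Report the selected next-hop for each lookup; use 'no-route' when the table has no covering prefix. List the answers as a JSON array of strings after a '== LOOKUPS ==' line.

Trace:
  add 32.16.0.0/12 -> H2 at depth 12
  - 32.16.0.0/12 clear@12
  add 211.224.0.0/20 -> H2 at depth 20
  add 32.26.0.0/16 -> H3 at depth 16
  ? 32.26.0.106  path d0:-→d1:-→d2:-→d3:-→d4:-→d5:-→d6:-→d7:-→d8:-→d9:-→d10:-→d11:-→d12:-→d13:-→d14:-→d15:-→d16:H3  best=H3
  add 176.171.62.40/32 -> H3 at depth 32
  add 32.16.0.0/12 -> H2 at depth 12
  - 32.16.0.0/12 clear@12
  ? 211.224.0.75  path d0:-→d1:-→d2:-→d3:-→d4:-→d5:-→d6:-→d7:-→d8:-→d9:-→d10:-→d11:-→d12:-→d13:-→d14:-→d15:-→d16:-→d17:-→d18:-→d19:-→d20:H2  best=H2
  add 0.0.0.0/0 -> H1 at depth 0
  add 32.26.215.0/24 -> H0 at depth 24
  ? 32.26.18.68  path d0:H1→d1:-→d2:-→d3:-→d4:-→d5:-→d6:-→d7:-→d8:-→d9:-→d10:-→d11:-→d12:-→d13:-→d14:-→d15:-→d16:H3  best=H3
  - 32.26.0.0/16 clear@16
  - 211.224.0.0/20 clear@20
  add 32.16.0.0/12 -> H1 at depth 12
  ? 176.171.62.40  path d0:H1→d1:-→d2:-→d3:-→d4:-→d5:-→d6:-→d7:-→d8:-→d9:-→d10:-→d11:-→d12:-→d13:-→d14:-→d15:-→d16:-→d17:-→d18:-→d19:-→d20:-→d21:-→d22:-→d23:-→d24:-→d25:-→d26:-→d27:-→d28:-→d29:-→d30:-→d31:-→d32:H3  best=H3
  ? 32.26.215.0  path d0:H1→d1:-→d2:-→d3:-→d4:-→d5:-→d6:-→d7:-→d8:-→d9:-→d10:-→d11:-→d12:H1→d13:-→d14:-→d15:-→d16:-→d17:-→d18:-→d19:-→d20:-→d21:-→d22:-→d23:-→d24:H0  best=H0
  ? 185.135.97.232  path d0:H1→d1:-→d2:-→d3:-→d4:-  best=H1
  add 176.171.62.40/32 -> H3 at depth 32
  - 176.171.62.40/32 clear@32
  ? 32.16.12.230  path d0:H1→d1:-→d2:-→d3:-→d4:-→d5:-→d6:-→d7:-→d8:-→d9:-→d10:-→d11:-→d12:H1  best=H1
  - 0.0.0.0/0 clear@0
  ? 32.26.215.53  path d0:-→d1:-→d2:-→d3:-→d4:-→d5:-→d6:-→d7:-→d8:-→d9:-→d10:-→d11:-→d12:H1→d13:-→d14:-→d15:-→d16:-→d17:-→d18:-→d19:-→d20:-→d21:-→d22:-→d23:-→d24:H0  best=H0
  ? 32.16.0.129  path d0:-→d1:-→d2:-→d3:-→d4:-→d5:-→d6:-→d7:-→d8:-→d9:-→d10:-→d11:-→d12:H1  best=H1
  add 211.0.0.0/8 -> H0 at depth 8
  - 32.16.0.0/12 clear@12
  add 176.160.0.0/12 -> H0 at depth 12
  add 211.0.0.0/8 -> H1 at depth 8
  add 211.224.11.0/24 -> H0 at depth 24
  - 32.26.215.0/24 clear@24
  add 0.0.0.0/2 -> H2 at depth 2

== LOOKUPS ==
["H3","H2","H3","H3","H0","H1","H1","H0","H1"]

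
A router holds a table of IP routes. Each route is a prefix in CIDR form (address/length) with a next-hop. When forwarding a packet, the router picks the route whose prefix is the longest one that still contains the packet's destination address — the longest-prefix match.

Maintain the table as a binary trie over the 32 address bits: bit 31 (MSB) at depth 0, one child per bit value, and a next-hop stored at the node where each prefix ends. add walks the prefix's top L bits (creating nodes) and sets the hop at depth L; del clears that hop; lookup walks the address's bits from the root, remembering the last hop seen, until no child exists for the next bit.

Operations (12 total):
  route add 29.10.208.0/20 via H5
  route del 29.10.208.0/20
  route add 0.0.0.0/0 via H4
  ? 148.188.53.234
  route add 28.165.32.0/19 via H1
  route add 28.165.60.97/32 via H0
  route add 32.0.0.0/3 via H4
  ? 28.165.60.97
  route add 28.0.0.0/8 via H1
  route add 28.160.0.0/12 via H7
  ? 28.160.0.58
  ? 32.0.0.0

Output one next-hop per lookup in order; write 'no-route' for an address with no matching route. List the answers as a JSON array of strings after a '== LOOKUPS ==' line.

Trace:
  + 29.10.208.0/20 (H5) depth=20
  - 29.10.208.0/20 clear@20
  + 0.0.0.0/0 (H4) depth=0
  Q 148.188.53.234: descend ε ; hops seen [H4] ; pick H4
  + 28.165.32.0/19 (H1) depth=19
  + 28.165.60.97/32 (H0) depth=32
  + 32.0.0.0/3 (H4) depth=3
  Q 28.165.60.97: descend 00011100101001010011110001100001 ; hops seen [H4,H1,H0] ; pick H0
  + 28.0.0.0/8 (H1) depth=8
  + 28.160.0.0/12 (H7) depth=12
  Q 28.160.0.58: descend 0001110010100 ; hops seen [H4,H1,H7] ; pick H7
  Q 32.0.0.0: descend 001 ; hops seen [H4,H4] ; pick H4

== LOOKUPS ==
["H4","H0","H7","H4"]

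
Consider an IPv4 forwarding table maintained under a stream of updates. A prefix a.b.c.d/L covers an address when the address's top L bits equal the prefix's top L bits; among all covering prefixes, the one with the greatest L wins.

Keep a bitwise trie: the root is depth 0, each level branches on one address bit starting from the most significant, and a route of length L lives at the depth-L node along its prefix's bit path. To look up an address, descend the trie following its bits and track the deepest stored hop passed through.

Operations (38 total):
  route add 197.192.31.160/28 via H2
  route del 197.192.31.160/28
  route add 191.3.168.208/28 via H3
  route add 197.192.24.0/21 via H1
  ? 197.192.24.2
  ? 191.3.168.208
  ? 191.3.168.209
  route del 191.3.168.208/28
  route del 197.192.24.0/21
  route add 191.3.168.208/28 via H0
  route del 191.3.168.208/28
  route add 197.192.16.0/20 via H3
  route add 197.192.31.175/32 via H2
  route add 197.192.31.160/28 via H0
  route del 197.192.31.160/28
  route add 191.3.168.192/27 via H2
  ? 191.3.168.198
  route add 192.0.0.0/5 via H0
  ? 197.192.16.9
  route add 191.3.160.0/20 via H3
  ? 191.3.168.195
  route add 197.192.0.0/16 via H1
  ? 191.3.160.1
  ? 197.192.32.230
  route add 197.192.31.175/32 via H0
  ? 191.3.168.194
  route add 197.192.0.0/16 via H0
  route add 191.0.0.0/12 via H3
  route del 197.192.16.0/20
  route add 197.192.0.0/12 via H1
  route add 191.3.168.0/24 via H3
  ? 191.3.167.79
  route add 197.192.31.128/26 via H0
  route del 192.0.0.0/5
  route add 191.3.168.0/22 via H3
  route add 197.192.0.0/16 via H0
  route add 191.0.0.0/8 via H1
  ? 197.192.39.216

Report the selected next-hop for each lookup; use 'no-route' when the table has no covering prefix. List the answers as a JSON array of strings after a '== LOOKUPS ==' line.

Trace:
  + 197.192.31.160/28 (H2) depth=28
  del 197.192.31.160/28 (clear depth 28)
  + 191.3.168.208/28 (H3) depth=28
  + 197.192.24.0/21 (H1) depth=21
  ? 197.192.24.2  path d0:-→d1:-→d2:-→d3:-→d4:-→d5:-→d6:-→d7:-→d8:-→d9:-→d10:-→d11:-→d12:-→d13:-→d14:-→d15:-→d16:-→d17:-→d18:-→d19:-→d20:-→d21:H1  best=H1
  ? 191.3.168.208  path d0:-→d1:-→d2:-→d3:-→d4:-→d5:-→d6:-→d7:-→d8:-→d9:-→d10:-→d11:-→d12:-→d13:-→d14:-→d15:-→d16:-→d17:-→d18:-→d19:-→d20:-→d21:-→d22:-→d23:-→d24:-→d25:-→d26:-→d27:-→d28:H3  best=H3
  ? 191.3.168.209  path d0:-→d1:-→d2:-→d3:-→d4:-→d5:-→d6:-→d7:-→d8:-→d9:-→d10:-→d11:-→d12:-→d13:-→d14:-→d15:-→d16:-→d17:-→d18:-→d19:-→d20:-→d21:-→d22:-→d23:-→d24:-→d25:-→d26:-→d27:-→d28:H3  best=H3
  del 191.3.168.208/28 (clear depth 28)
  del 197.192.24.0/21 (clear depth 21)
  + 191.3.168.208/28 (H0) depth=28
  del 191.3.168.208/28 (clear depth 28)
  + 197.192.16.0/20 (H3) depth=20
  + 197.192.31.175/32 (H2) depth=32
  + 197.192.31.160/28 (H0) depth=28
  del 197.192.31.160/28 (clear depth 28)
  + 191.3.168.192/27 (H2) depth=27
  ? 191.3.168.198  path d0:-→d1:-→d2:-→d3:-→d4:-→d5:-→d6:-→d7:-→d8:-→d9:-→d10:-→d11:-→d12:-→d13:-→d14:-→d15:-→d16:-→d17:-→d18:-→d19:-→d20:-→d21:-→d22:-→d23:-→d24:-→d25:-→d26:-→d27:H2  best=H2
  + 192.0.0.0/5 (H0) depth=5
  ? 197.192.16.9  path d0:-→d1:-→d2:-→d3:-→d4:-→d5:H0→d6:-→d7:-→d8:-→d9:-→d10:-→d11:-→d12:-→d13:-→d14:-→d15:-→d16:-→d17:-→d18:-→d19:-→d20:H3  best=H3
  + 191.3.160.0/20 (H3) depth=20
  ? 191.3.168.195  path d0:-→d1:-→d2:-→d3:-→d4:-→d5:-→d6:-→d7:-→d8:-→d9:-→d10:-→d11:-→d12:-→d13:-→d14:-→d15:-→d16:-→d17:-→d18:-→d19:-→d20:H3→d21:-→d22:-→d23:-→d24:-→d25:-→d26:-→d27:H2  best=H2
  + 197.192.0.0/16 (H1) depth=16
  ? 191.3.160.1  path d0:-→d1:-→d2:-→d3:-→d4:-→d5:-→d6:-→d7:-→d8:-→d9:-→d10:-→d11:-→d12:-→d13:-→d14:-→d15:-→d16:-→d17:-→d18:-→d19:-→d20:H3  best=H3
  ? 197.192.32.230  path d0:-→d1:-→d2:-→d3:-→d4:-→d5:H0→d6:-→d7:-→d8:-→d9:-→d10:-→d11:-→d12:-→d13:-→d14:-→d15:-→d16:H1→d17:-→d18:-  best=H1
  + 197.192.31.175/32 (H0) depth=32
  ? 191.3.168.194  path d0:-→d1:-→d2:-→d3:-→d4:-→d5:-→d6:-→d7:-→d8:-→d9:-→d10:-→d11:-→d12:-→d13:-→d14:-→d15:-→d16:-→d17:-→d18:-→d19:-→d20:H3→d21:-→d22:-→d23:-→d24:-→d25:-→d26:-→d27:H2  best=H2
  + 197.192.0.0/16 (H0) depth=16
  + 191.0.0.0/12 (H3) depth=12
  del 197.192.16.0/20 (clear depth 20)
  + 197.192.0.0/12 (H1) depth=12
  + 191.3.168.0/24 (H3) depth=24
  ? 191.3.167.79  path d0:-→d1:-→d2:-→d3:-→d4:-→d5:-→d6:-→d7:-→d8:-→d9:-→d10:-→d11:-→d12:H3→d13:-→d14:-→d15:-→d16:-→d17:-→d18:-→d19:-→d20:H3  best=H3
  + 197.192.31.128/26 (H0) depth=26
  del 192.0.0.0/5 (clear depth 5)
  + 191.3.168.0/22 (H3) depth=22
  + 197.192.0.0/16 (H0) depth=16
  + 191.0.0.0/8 (H1) depth=8
  ? 197.192.39.216  path d0:-→d1:-→d2:-→d3:-→d4:-→d5:-→d6:-→d7:-→d8:-→d9:-→d10:-→d11:-→d12:H1→d13:-→d14:-→d15:-→d16:H0→d17:-→d18:-  best=H0

== LOOKUPS ==
["H1","H3","H3","H2","H3","H2","H3","H1","H2","H3","H0"]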